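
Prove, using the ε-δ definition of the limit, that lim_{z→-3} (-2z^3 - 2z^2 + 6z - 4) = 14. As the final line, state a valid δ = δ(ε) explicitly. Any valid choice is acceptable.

Let ε > 0. We want δ > 0 such that 0 < |z + 3| < δ implies |(-2z^3 - 2z^2 + 6z - 4) − 14| < ε.
(-2z^3 - 2z^2 + 6z - 4) − 14 = -2z^3 - 2z^2 + 6z - 18 = (z + 3)(-2z^2 + 4z - 6).
So |(-2z^3 - 2z^2 + 6z - 4) − 14| = |z + 3|·|-2z^2 + 4z - 6|.
Assume first that |z + 3| < 2, so |z| < 5. Then |-2z^2 + 4z - 6| ≤ 2·5^2 + 4·5 + 6 = 76.
Hence |(-2z^3 - 2z^2 + 6z - 4) − 14| ≤ 76|z + 3| < ε provided |z + 3| < ε/76.
Choosing δ = min(2, ε/76) ensures both conditions, hence |(-2z^3 - 2z^2 + 6z - 4) − 14| < ε.

δ = min(2, ε/76)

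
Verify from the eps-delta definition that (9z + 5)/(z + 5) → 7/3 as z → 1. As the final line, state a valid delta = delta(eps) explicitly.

Let eps > 0 be given. We want delta > 0 with 0 < |z − 1| < delta ⇒ |(9z + 5)/(z + 5) − (7/3)| < eps.
Combining over a common denominator, (9z + 5)/(z + 5) − (7/3) = [(9z + 5)·6 − 14·(z + 5)] / [6·(z + 5)] = 40(z − 1) / (6(z + 5)).
So |(9z + 5)/(z + 5) − (7/3)| = 40|z − 1| / (6·|z + 5|).
Require delta ≤ 3, so |z + 5| ≥ |6| − |z − 1| > 6 − 3 = 3.
Hence |(9z + 5)/(z + 5) − (7/3)| < 40|z − 1|/(6·3) = (20/9)|z − 1|, which is < eps once |z − 1| < (9/20)eps.
Take delta = min(3, (9/20)eps). Then 0 < |z − 1| < delta forces both bounds, so |(9z + 5)/(z + 5) − (7/3)| < eps.

delta = min(3, (9/20)eps)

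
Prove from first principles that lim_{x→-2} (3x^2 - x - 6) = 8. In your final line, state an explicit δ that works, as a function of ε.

Suppose ε > 0. We want δ > 0 such that 0 < |x + 2| < δ implies |(3x^2 - x - 6) − 8| < ε.
(3x^2 - x - 6) − 8 = 3x^2 - x - 14 = (x + 2)(3x - 7).
So |(3x^2 - x - 6) − 8| = |x + 2|·|3x - 7|.
Require δ ≤ 1. Then |x + 2| < 1 gives |x| < 3, and by the triangle inequality |3x - 7| ≤ 3·3 + 7 = 16.
Hence |(3x^2 - x - 6) − 8| ≤ 16|x + 2| < ε provided |x + 2| < ε/16.
Take δ = min(1, ε/16). Then 0 < |x + 2| < δ gives both |x + 2| < 1 and |x + 2| < ε/16, so |(3x^2 - x - 6) − 8| < ε.

δ = min(1, ε/16)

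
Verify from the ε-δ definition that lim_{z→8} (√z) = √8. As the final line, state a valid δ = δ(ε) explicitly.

Let ε > 0 be given. We want δ > 0 such that 0 < |z − 8| < δ implies |√z − √8| < ε.
Rationalise: √z − √8 = (z − 8)/(√z + √8), so |√z − √8| = |z − 8|/(√z + √8).
Restrict δ ≤ 8 so that |z − 8| < 8 forces z > 0, and then √z + √8 > √8.
Hence |√z − √8| < |z − 8|/√8, which is < ε once |z − 8| < √8·ε.
Take δ = min(8, √8·ε). If 0 < |z − 8| < δ then z > 0 and |√z − √8| < |z − 8|/√8 < ε.

δ = min(8, √8·ε)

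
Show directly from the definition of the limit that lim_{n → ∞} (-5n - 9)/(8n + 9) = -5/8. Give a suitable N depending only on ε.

Let ε > 0 be given. For n ≥ 1, |(-5n - 9)/(8n + 9) + 5/8| = |-27|/(8(8n + 9)) = 27/(8(8n + 9)).
Since 8n + 9 ≥ 8n for n ≥ 1, this is ≤ 27/(8·8n) = (27/64)/n.
So |(-5n - 9)/(8n + 9) + 5/8| < ε whenever n > (27/64)/ε.
Take N = (27/64)/ε. If n > N then |(-5n - 9)/(8n + 9) + 5/8| ≤ (27/64)/n < ε.

N = (27/64)/ε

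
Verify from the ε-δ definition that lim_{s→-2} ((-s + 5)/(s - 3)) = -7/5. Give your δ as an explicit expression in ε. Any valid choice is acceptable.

δ = min(5/2, (25/4)ε)

Suppose ε > 0. We want δ > 0 with 0 < |s + 2| < δ ⇒ |(-s + 5)/(s - 3) + 7/5| < ε.
Combining over a common denominator, (-s + 5)/(s - 3) + 7/5 = [(-s + 5)·(-5) − 7·(s - 3)] / [(-5)·(s - 3)] = -2(s + 2) / ((-5)(s - 3)).
So |(-s + 5)/(s - 3) + 7/5| = 2|s + 2| / (5·|s − 3|).
Require δ ≤ 5/2, so |s − 3| ≥ |-5| − |s + 2| > 5 − 5/2 = 5/2.
Hence |(-s + 5)/(s - 3) + 7/5| < 2|s + 2|/(5·(5/2)) = (4/25)|s + 2|, which is < ε once |s + 2| < (25/4)ε.
Take δ = min(5/2, (25/4)ε). Then 0 < |s + 2| < δ forces both bounds, so |(-s + 5)/(s - 3) + 7/5| < ε.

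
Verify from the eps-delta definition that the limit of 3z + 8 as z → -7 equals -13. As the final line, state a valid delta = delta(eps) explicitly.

Suppose eps > 0. We need delta > 0 so that 0 < |z + 7| < delta implies |(3z + 8) + 13| < eps.
|(3z + 8) + 13| = |3z + 21| = 3|z + 7|.
So 3|z + 7| < eps exactly when |z + 7| < eps/3.
Take delta = eps/3. If 0 < |z + 7| < delta then |(3z + 8) + 13| = 3|z + 7| < 3·(eps/3) = eps.

delta = eps/3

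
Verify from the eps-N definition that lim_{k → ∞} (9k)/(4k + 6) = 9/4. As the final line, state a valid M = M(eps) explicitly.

Let eps > 0 be given. For k ≥ 1, |(9k)/(4k + 6) − (9/4)| = |-54|/(4(4k + 6)) = 54/(4(4k + 6)).
Since 4k + 6 ≥ 4k for k ≥ 1, this is ≤ 54/(4·4k) = (27/8)/k.
So |(9k)/(4k + 6) − (9/4)| < eps whenever k > (27/8)/eps.
Take M = (27/8)/eps. If k > M then |(9k)/(4k + 6) − (9/4)| ≤ (27/8)/k < eps.

M = (27/8)/eps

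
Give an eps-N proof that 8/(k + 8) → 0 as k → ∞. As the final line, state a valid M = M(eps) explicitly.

Suppose eps > 0. For k ≥ 1, |8/(k + 8) − 0| = 8/(k + 8) ≤ 8/k.
We need 8/k < eps, i.e. k > 8/eps.
Take M = 8/eps. If k > M then |8/(k + 8)| ≤ 8/k < eps.

M = 8/eps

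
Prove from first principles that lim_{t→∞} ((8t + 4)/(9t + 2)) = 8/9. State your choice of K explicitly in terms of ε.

Fix ε > 0. We seek K > 0 such that t > K implies |(8t + 4)/(9t + 2) − (8/9)| < ε.
(8t + 4)/(9t + 2) − (8/9) = (9(8t + 4) − 8(9t + 2)) / (9(9t + 2)) = 20/(9(9t + 2)).
For t > 0 we have 9t + 2 > 9t, so |(8t + 4)/(9t + 2) − (8/9)| = 20/(9(9t + 2)) < 20/(9·9t) = (20/81)/t.
Thus |(8t + 4)/(9t + 2) − (8/9)| < ε whenever t > (20/81)/ε.
Take K = (20/81)/ε. If t > K then |(8t + 4)/(9t + 2) − (8/9)| < (20/81)/t < ε.

K = (20/81)/ε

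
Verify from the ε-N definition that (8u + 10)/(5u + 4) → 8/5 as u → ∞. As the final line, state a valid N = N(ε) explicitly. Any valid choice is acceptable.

Fix ε > 0. We seek N > 0 such that u > N implies |(8u + 10)/(5u + 4) − (8/5)| < ε.
(8u + 10)/(5u + 4) − (8/5) = (5(8u + 10) − 8(5u + 4)) / (5(5u + 4)) = 18/(5(5u + 4)).
For u > 0 we have 5u + 4 > 5u, so |(8u + 10)/(5u + 4) − (8/5)| = 18/(5(5u + 4)) < 18/(5·5u) = (18/25)/u.
Thus |(8u + 10)/(5u + 4) − (8/5)| < ε whenever u > (18/25)/ε.
Take N = (18/25)/ε. If u > N then |(8u + 10)/(5u + 4) − (8/5)| < (18/25)/u < ε.

N = (18/25)/ε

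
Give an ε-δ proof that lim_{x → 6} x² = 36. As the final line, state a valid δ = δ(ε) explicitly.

Let ε > 0. We seek δ > 0 with 0 < |x − 6| < δ ⇒ |x² − 36| < ε.
Factor: x² − 36 = (x − 6)(x + 6), so |x² − 36| = |x − 6|·|x + 6|.
Restrict δ ≤ 1. Then |x − 6| < 1 gives |x| < 7, so by the triangle inequality |x + 6| ≤ 7 + 6 = 13.
Hence |x² − 36| ≤ 13|x − 6|, which is < ε once |x − 6| < ε/13.
Take δ = min(1, ε/13). If 0 < |x − 6| < δ then both bounds hold and |x² − 36| ≤ 13|x − 6| < 13·(ε/13) = ε.

δ = min(1, ε/13)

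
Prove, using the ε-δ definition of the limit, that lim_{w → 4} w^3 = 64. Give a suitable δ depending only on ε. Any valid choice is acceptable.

δ = min(2, ε/76)

Let ε > 0. We seek δ > 0 with 0 < |w − 4| < δ ⇒ |w^3 − 64| < ε.
Factor: w^3 − 64 = (w − 4)(w^2 + 4w + 16), so |w^3 − 64| = |w − 4|·|w^2 + 4w + 16|.
Restrict δ ≤ 2. Then |w − 4| < 2 gives |w| < 6, so by the triangle inequality |w^2 + 4w + 16| ≤ 6^2 + 4·6 + 16 = 76.
Hence |w^3 − 64| ≤ 76|w − 4|, which is < ε once |w − 4| < ε/76.
Take δ = min(2, ε/76). If 0 < |w − 4| < δ then both bounds hold and |w^3 − 64| ≤ 76|w − 4| < 76·(ε/76) = ε.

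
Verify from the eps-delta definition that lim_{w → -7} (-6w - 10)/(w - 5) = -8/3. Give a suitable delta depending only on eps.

Suppose eps > 0. We want delta > 0 with 0 < |w + 7| < delta ⇒ |(-6w - 10)/(w - 5) + 8/3| < eps.
Combining over a common denominator, (-6w - 10)/(w - 5) + 8/3 = [(-6w - 10)·(-12) − 32·(w - 5)] / [(-12)·(w - 5)] = 40(w + 7) / ((-12)(w - 5)).
So |(-6w - 10)/(w - 5) + 8/3| = 40|w + 7| / (12·|w − 5|).
Require delta ≤ 6, so |w − 5| ≥ |-12| − |w + 7| > 12 − 6 = 6.
Hence |(-6w - 10)/(w - 5) + 8/3| < 40|w + 7|/(12·6) = (5/9)|w + 7|, which is < eps once |w + 7| < (9/5)eps.
Take delta = min(6, (9/5)eps). Then 0 < |w + 7| < delta forces both bounds, so |(-6w - 10)/(w - 5) + 8/3| < eps.

delta = min(6, (9/5)eps)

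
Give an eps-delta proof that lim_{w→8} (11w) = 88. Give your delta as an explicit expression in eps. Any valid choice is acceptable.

Suppose eps > 0. We need delta > 0 so that 0 < |w − 8| < delta implies |(11w) − 88| < eps.
|(11w) − 88| = |11w - 88| = 11|w − 8|.
Thus it suffices that |w − 8| < eps/11.
Take delta = eps/11. If 0 < |w − 8| < delta then |(11w) − 88| = 11|w − 8| < 11·(eps/11) = eps.

delta = eps/11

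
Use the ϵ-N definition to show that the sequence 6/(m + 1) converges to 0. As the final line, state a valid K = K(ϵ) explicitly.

Suppose ϵ > 0. For m ≥ 1, |6/(m + 1) − 0| = 6/(m + 1) ≤ 6/m.
We need 6/m < ϵ, i.e. m > 6/ϵ.
Take K = 6/ϵ. If m > K then |6/(m + 1)| ≤ 6/m < ϵ.

K = 6/ϵ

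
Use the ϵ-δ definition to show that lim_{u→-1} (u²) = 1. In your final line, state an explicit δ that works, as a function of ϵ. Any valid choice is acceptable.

δ = min(1, ϵ/3)

Fix ϵ > 0. We seek δ > 0 with 0 < |u + 1| < δ ⇒ |u² − 1| < ϵ.
Factor: u² − 1 = (u + 1)(u - 1), so |u² − 1| = |u + 1|·|u - 1|.
Restrict δ ≤ 1. Then |u + 1| < 1 gives |u| < 2, so by the triangle inequality |u - 1| ≤ 2 + 1 = 3.
Hence |u² − 1| ≤ 3|u + 1|, which is < ϵ once |u + 1| < ϵ/3.
Take δ = min(1, ϵ/3). If 0 < |u + 1| < δ then both bounds hold and |u² − 1| ≤ 3|u + 1| < 3·(ϵ/3) = ϵ.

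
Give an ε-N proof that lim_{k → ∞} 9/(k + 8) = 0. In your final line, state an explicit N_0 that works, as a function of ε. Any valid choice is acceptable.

N_0 = 9/ε

Let ε > 0. For k ≥ 1, |9/(k + 8) − 0| = 9/(k + 8) ≤ 9/k.
We need 9/k < ε, i.e. k > 9/ε.
Take N_0 = 9/ε. If k > N_0 then |9/(k + 8)| ≤ 9/k < ε.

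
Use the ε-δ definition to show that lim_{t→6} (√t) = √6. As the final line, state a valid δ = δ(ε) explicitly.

Fix ε > 0. We want δ > 0 such that 0 < |t − 6| < δ implies |√t − √6| < ε.
Multiplying by the conjugate, |√t − √6| = |t − 6|/(√t + √6).
Restrict δ ≤ 6 so that |t − 6| < 6 forces t > 0, and then √t + √6 > √6.
Hence |√t − √6| < |t − 6|/√6, which is < ε once |t − 6| < √6·ε.
Take δ = min(6, √6·ε). If 0 < |t − 6| < δ then t > 0 and |√t − √6| < |t − 6|/√6 < ε.

δ = min(6, √6·ε)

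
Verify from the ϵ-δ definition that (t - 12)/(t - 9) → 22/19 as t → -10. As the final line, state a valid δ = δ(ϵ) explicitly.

Fix ϵ > 0. We want δ > 0 with 0 < |t + 10| < δ ⇒ |(t - 12)/(t - 9) − (22/19)| < ϵ.
Combining over a common denominator, (t - 12)/(t - 9) − (22/19) = [(t - 12)·(-19) − (-22)·(t - 9)] / [(-19)·(t - 9)] = 3(t + 10) / ((-19)(t - 9)).
So |(t - 12)/(t - 9) − (22/19)| = 3|t + 10| / (19·|t − 9|).
Restrict δ ≤ 19/2. Then |t + 10| < 19/2 gives |t − 9| = |(t + 10) + (-19)| ≥ 19 − 19/2 = 19/2.
Hence |(t - 12)/(t - 9) − (22/19)| < 3|t + 10|/(19·(19/2)) = (6/361)|t + 10|, which is < ϵ once |t + 10| < (361/6)ϵ.
Take δ = min(19/2, (361/6)ϵ). Then 0 < |t + 10| < δ forces both bounds, so |(t - 12)/(t - 9) − (22/19)| < ϵ.

δ = min(19/2, (361/6)ϵ)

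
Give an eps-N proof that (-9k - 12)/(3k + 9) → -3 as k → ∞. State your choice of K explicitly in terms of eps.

K = 5/eps

Let eps > 0. For k ≥ 1, |(-9k - 12)/(3k + 9) + 3| = |45|/(3(3k + 9)) = 45/(3(3k + 9)).
Since 3k + 9 ≥ 3k for k ≥ 1, this is ≤ 45/(3·3k) = 5/k.
So |(-9k - 12)/(3k + 9) + 3| < eps whenever k > 5/eps.
Take K = 5/eps. If k > K then |(-9k - 12)/(3k + 9) + 3| ≤ 5/k < eps.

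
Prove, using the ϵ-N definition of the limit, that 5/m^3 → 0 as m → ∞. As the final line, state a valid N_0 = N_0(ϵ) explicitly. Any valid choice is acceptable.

N_0 = (5/ϵ)^{1/3}

Fix ϵ > 0. For m ≥ 1, |5/m^3 − 0| = 5/m^3.
5/m^3 < ϵ ⇔ m^3 > 5/ϵ ⇔ m > (5/ϵ)^{1/3}.
Take N_0 = (5/ϵ)^{1/3}. Then m > N_0 implies 5/m^3 < ϵ.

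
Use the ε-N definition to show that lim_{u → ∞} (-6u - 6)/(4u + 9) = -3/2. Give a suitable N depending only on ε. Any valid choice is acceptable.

N = (15/8)/ε

Let ε > 0 be given. We seek N > 0 such that u > N implies |(-6u - 6)/(4u + 9) + 3/2| < ε.
(-6u - 6)/(4u + 9) + 3/2 = (4(-6u - 6) − (-6)(4u + 9)) / (4(4u + 9)) = 30/(4(4u + 9)).
For u > 0 we have 4u + 9 > 4u, so |(-6u - 6)/(4u + 9) + 3/2| = 30/(4(4u + 9)) < 30/(4·4u) = (15/8)/u.
Thus |(-6u - 6)/(4u + 9) + 3/2| < ε whenever u > (15/8)/ε.
Take N = (15/8)/ε. If u > N then |(-6u - 6)/(4u + 9) + 3/2| < (15/8)/u < ε.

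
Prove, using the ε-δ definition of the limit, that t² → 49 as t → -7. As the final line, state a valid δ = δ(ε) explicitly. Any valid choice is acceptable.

δ = min(2, ε/16)

Fix ε > 0. We seek δ > 0 with 0 < |t + 7| < δ ⇒ |t² − 49| < ε.
Factor: t² − 49 = (t + 7)(t - 7), so |t² − 49| = |t + 7|·|t - 7|.
Impose δ ≤ 2 so that |t| < 9; then |t - 7| ≤ 16.
Hence |t² − 49| ≤ 16|t + 7|, which is < ε once |t + 7| < ε/16.
Take δ = min(2, ε/16). If 0 < |t + 7| < δ then both bounds hold and |t² − 49| ≤ 16|t + 7| < 16·(ε/16) = ε.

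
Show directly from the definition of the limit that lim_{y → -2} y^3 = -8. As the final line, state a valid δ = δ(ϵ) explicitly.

Let ϵ > 0 be given. We seek δ > 0 with 0 < |y + 2| < δ ⇒ |y^3 + 8| < ϵ.
Factor: y^3 + 8 = (y + 2)(y^2 - 2y + 4), so |y^3 + 8| = |y + 2|·|y^2 - 2y + 4|.
Restrict δ ≤ 2. Then |y + 2| < 2 gives |y| < 4, so by the triangle inequality |y^2 - 2y + 4| ≤ 4^2 + 2·4 + 4 = 28.
Hence |y^3 + 8| ≤ 28|y + 2|, which is < ϵ once |y + 2| < ϵ/28.
Take δ = min(2, ϵ/28). If 0 < |y + 2| < δ then both bounds hold and |y^3 + 8| ≤ 28|y + 2| < 28·(ϵ/28) = ϵ.

δ = min(2, ϵ/28)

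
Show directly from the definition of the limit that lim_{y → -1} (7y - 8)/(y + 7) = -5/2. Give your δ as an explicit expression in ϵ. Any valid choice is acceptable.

δ = min(3, (6/19)ϵ)

Let ϵ > 0. We want δ > 0 with 0 < |y + 1| < δ ⇒ |(7y - 8)/(y + 7) + 5/2| < ϵ.
Combining over a common denominator, (7y - 8)/(y + 7) + 5/2 = [(7y - 8)·6 − (-15)·(y + 7)] / [6·(y + 7)] = 57(y + 1) / (6(y + 7)).
So |(7y - 8)/(y + 7) + 5/2| = 57|y + 1| / (6·|y + 7|).
Require δ ≤ 3, so |y + 7| ≥ |6| − |y + 1| > 6 − 3 = 3.
Hence |(7y - 8)/(y + 7) + 5/2| < 57|y + 1|/(6·3) = (19/6)|y + 1|, which is < ϵ once |y + 1| < (6/19)ϵ.
Take δ = min(3, (6/19)ϵ). Then 0 < |y + 1| < δ forces both bounds, so |(7y - 8)/(y + 7) + 5/2| < ϵ.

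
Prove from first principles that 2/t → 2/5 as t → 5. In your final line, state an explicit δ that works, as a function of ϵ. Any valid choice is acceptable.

δ = min(5/2, (25/4)ϵ)

Fix ϵ > 0. We seek δ > 0 such that 0 < |t − 5| < δ implies |2/t − (2/5)| < ϵ.
|2/t − (2/5)| = 2·|5 − t|/(5·|t|) = 2|t − 5|/(5|t|).
Restrict δ ≤ 5/2. Then |t − 5| < 5/2 gives |t| > 5/2, so 5|t| > 25/2.
Then |2/t − (2/5)| < 2|t − 5|/(25/2), which is < ϵ when |t − 5| < (25/4)ϵ.
Take δ = min(5/2, (25/4)ϵ). Then 0 < |t − 5| < δ gives both |t − 5| < 5/2 and |t − 5| < (25/4)ϵ, so |2/t − (2/5)| < ϵ.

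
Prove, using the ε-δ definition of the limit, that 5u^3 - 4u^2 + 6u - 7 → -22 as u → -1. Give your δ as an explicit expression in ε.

δ = min(2, ε/87)

Let ε > 0 be given. We want δ > 0 such that 0 < |u + 1| < δ implies |(5u^3 - 4u^2 + 6u - 7) + 22| < ε.
(5u^3 - 4u^2 + 6u - 7) + 22 = 5u^3 - 4u^2 + 6u + 15 = (u + 1)(5u^2 - 9u + 15).
So |(5u^3 - 4u^2 + 6u - 7) + 22| = |u + 1|·|5u^2 - 9u + 15|.
Require δ ≤ 2. Then |u + 1| < 2 gives |u| < 3, and by the triangle inequality |5u^2 - 9u + 15| ≤ 5·3^2 + 9·3 + 15 = 87.
Hence |(5u^3 - 4u^2 + 6u - 7) + 22| ≤ 87|u + 1| < ε provided |u + 1| < ε/87.
Take δ = min(2, ε/87). Then 0 < |u + 1| < δ gives both |u + 1| < 2 and |u + 1| < ε/87, so |(5u^3 - 4u^2 + 6u - 7) + 22| < ε.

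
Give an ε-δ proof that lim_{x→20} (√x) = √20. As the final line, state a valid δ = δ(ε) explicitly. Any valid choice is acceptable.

δ = min(20, √20·ε)

Let ε > 0. We want δ > 0 such that 0 < |x − 20| < δ implies |√x − √20| < ε.
Rationalise: √x − √20 = (x − 20)/(√x + √20), so |√x − √20| = |x − 20|/(√x + √20).
Restrict δ ≤ 20 so that |x − 20| < 20 forces x > 0, and then √x + √20 > √20.
Hence |√x − √20| < |x − 20|/√20, which is < ε once |x − 20| < √20·ε.
Take δ = min(20, √20·ε). If 0 < |x − 20| < δ then x > 0 and |√x − √20| < |x − 20|/√20 < ε.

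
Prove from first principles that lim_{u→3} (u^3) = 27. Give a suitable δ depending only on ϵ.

Fix ϵ > 0. We seek δ > 0 with 0 < |u − 3| < δ ⇒ |u^3 − 27| < ϵ.
Factor: u^3 − 27 = (u − 3)(u^2 + 3u + 9), so |u^3 − 27| = |u − 3|·|u^2 + 3u + 9|.
Impose δ ≤ 1 so that |u| < 4; then |u^2 + 3u + 9| ≤ 37.
Hence |u^3 − 27| ≤ 37|u − 3|, which is < ϵ once |u − 3| < ϵ/37.
Take δ = min(1, ϵ/37). If 0 < |u − 3| < δ then both bounds hold and |u^3 − 27| ≤ 37|u − 3| < 37·(ϵ/37) = ϵ.

δ = min(1, ϵ/37)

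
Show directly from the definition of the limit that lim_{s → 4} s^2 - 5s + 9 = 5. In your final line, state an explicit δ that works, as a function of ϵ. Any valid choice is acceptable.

Let ϵ > 0 be given. We want δ > 0 such that 0 < |s − 4| < δ implies |(s^2 - 5s + 9) − 5| < ϵ.
(s^2 - 5s + 9) − 5 = s^2 - 5s + 4 = (s − 4)(s - 1).
So |(s^2 - 5s + 9) − 5| = |s − 4|·|s - 1|.
Require δ ≤ 1. Then |s − 4| < 1 gives |s| < 5, and by the triangle inequality |s - 1| ≤ 5 + 1 = 6.
Hence |(s^2 - 5s + 9) − 5| ≤ 6|s − 4| < ϵ provided |s − 4| < ϵ/6.
Take δ = min(1, ϵ/6). Then 0 < |s − 4| < δ gives both |s − 4| < 1 and |s − 4| < ϵ/6, so |(s^2 - 5s + 9) − 5| < ϵ.

δ = min(1, ϵ/6)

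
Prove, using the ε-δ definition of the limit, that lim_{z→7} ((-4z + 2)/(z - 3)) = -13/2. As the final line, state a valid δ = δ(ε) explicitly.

δ = min(2, (4/5)ε)

Let ε > 0 be given. We want δ > 0 with 0 < |z − 7| < δ ⇒ |(-4z + 2)/(z - 3) + 13/2| < ε.
Combining over a common denominator, (-4z + 2)/(z - 3) + 13/2 = [(-4z + 2)·4 − (-26)·(z - 3)] / [4·(z - 3)] = 10(z − 7) / (4(z - 3)).
So |(-4z + 2)/(z - 3) + 13/2| = 10|z − 7| / (4·|z − 3|).
Restrict δ ≤ 2. Then |z − 7| < 2 gives |z − 3| = |(z − 7) + 4| ≥ 4 − 2 = 2.
Hence |(-4z + 2)/(z - 3) + 13/2| < 10|z − 7|/(4·2) = (5/4)|z − 7|, which is < ε once |z − 7| < (4/5)ε.
Take δ = min(2, (4/5)ε). Then 0 < |z − 7| < δ forces both bounds, so |(-4z + 2)/(z - 3) + 13/2| < ε.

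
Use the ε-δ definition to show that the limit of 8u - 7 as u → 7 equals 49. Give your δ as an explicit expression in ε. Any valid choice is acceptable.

Fix ε > 0. We need δ > 0 so that 0 < |u − 7| < δ implies |(8u - 7) − 49| < ε.
Since (8u - 7) − 49 = 8(u − 7), we have |(8u - 7) − 49| = 8|u − 7|.
Thus it suffices that |u − 7| < ε/8.
Take δ = ε/8. If 0 < |u − 7| < δ then |(8u - 7) − 49| = 8|u − 7| < 8·(ε/8) = ε.

δ = ε/8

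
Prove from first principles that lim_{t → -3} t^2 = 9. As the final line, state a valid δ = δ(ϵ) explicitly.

δ = min(2, ϵ/8)

Suppose ϵ > 0. We seek δ > 0 with 0 < |t + 3| < δ ⇒ |t^2 − 9| < ϵ.
Factor: t^2 − 9 = (t + 3)(t - 3), so |t^2 − 9| = |t + 3|·|t - 3|.
Restrict δ ≤ 2. Then |t + 3| < 2 gives |t| < 5, so by the triangle inequality |t - 3| ≤ 5 + 3 = 8.
Hence |t^2 − 9| ≤ 8|t + 3|, which is < ϵ once |t + 3| < ϵ/8.
Take δ = min(2, ϵ/8). If 0 < |t + 3| < δ then both bounds hold and |t^2 − 9| ≤ 8|t + 3| < 8·(ϵ/8) = ϵ.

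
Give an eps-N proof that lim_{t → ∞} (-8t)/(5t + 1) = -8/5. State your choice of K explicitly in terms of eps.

K = (8/25)/eps

Suppose eps > 0. We seek K > 0 such that t > K implies |(-8t)/(5t + 1) + 8/5| < eps.
(-8t)/(5t + 1) + 8/5 = (5(-8t) − (-8)(5t + 1)) / (5(5t + 1)) = 8/(5(5t + 1)).
For t > 0 we have 5t + 1 > 5t, so |(-8t)/(5t + 1) + 8/5| = 8/(5(5t + 1)) < 8/(5·5t) = (8/25)/t.
Thus |(-8t)/(5t + 1) + 8/5| < eps whenever t > (8/25)/eps.
Take K = (8/25)/eps. If t > K then |(-8t)/(5t + 1) + 8/5| < (8/25)/t < eps.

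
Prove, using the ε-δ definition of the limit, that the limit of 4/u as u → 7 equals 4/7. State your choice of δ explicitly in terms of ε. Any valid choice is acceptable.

δ = min(7/2, (49/8)ε)

Fix ε > 0. We seek δ > 0 such that 0 < |u − 7| < δ implies |4/u − (4/7)| < ε.
|4/u − (4/7)| = 4·|7 − u|/(7·|u|) = 4|u − 7|/(7|u|).
Restrict δ ≤ 7/2. Then |u − 7| < 7/2 gives |u| > 7/2, so 7|u| > 49/2.
Then |4/u − (4/7)| < 4|u − 7|/(49/2), which is < ε when |u − 7| < (49/8)ε.
Take δ = min(7/2, (49/8)ε). Then 0 < |u − 7| < δ gives both |u − 7| < 7/2 and |u − 7| < (49/8)ε, so |4/u − (4/7)| < ε.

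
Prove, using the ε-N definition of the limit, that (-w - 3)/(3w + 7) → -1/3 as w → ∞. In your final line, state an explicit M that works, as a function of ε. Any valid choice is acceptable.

Let ε > 0 be given. We seek M > 0 such that w > M implies |(-w - 3)/(3w + 7) + 1/3| < ε.
(-w - 3)/(3w + 7) + 1/3 = (3(-w - 3) − (-1)(3w + 7)) / (3(3w + 7)) = -2/(3(3w + 7)).
For w > 0 we have 3w + 7 > 3w, so |(-w - 3)/(3w + 7) + 1/3| = 2/(3(3w + 7)) < 2/(3·3w) = (2/9)/w.
Thus |(-w - 3)/(3w + 7) + 1/3| < ε whenever w > (2/9)/ε.
Take M = (2/9)/ε. If w > M then |(-w - 3)/(3w + 7) + 1/3| < (2/9)/w < ε.

M = (2/9)/ε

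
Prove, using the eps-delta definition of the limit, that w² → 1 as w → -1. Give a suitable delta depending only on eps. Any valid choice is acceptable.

delta = min(1, eps/3)

Suppose eps > 0. We seek delta > 0 with 0 < |w + 1| < delta ⇒ |w² − 1| < eps.
Factor: w² − 1 = (w + 1)(w - 1), so |w² − 1| = |w + 1|·|w - 1|.
Restrict delta ≤ 1. Then |w + 1| < 1 gives |w| < 2, so by the triangle inequality |w - 1| ≤ 2 + 1 = 3.
Hence |w² − 1| ≤ 3|w + 1|, which is < eps once |w + 1| < eps/3.
Take delta = min(1, eps/3). If 0 < |w + 1| < delta then both bounds hold and |w² − 1| ≤ 3|w + 1| < 3·(eps/3) = eps.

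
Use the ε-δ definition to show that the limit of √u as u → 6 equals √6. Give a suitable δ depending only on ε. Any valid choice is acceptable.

Fix ε > 0. We want δ > 0 such that 0 < |u − 6| < δ implies |√u − √6| < ε.
Multiplying by the conjugate, |√u − √6| = |u − 6|/(√u + √6).
Restrict δ ≤ 6 so that |u − 6| < 6 forces u > 0, and then √u + √6 > √6.
Hence |√u − √6| < |u − 6|/√6, which is < ε once |u − 6| < √6·ε.
Take δ = min(6, √6·ε). If 0 < |u − 6| < δ then u > 0 and |√u − √6| < |u − 6|/√6 < ε.

δ = min(6, √6·ε)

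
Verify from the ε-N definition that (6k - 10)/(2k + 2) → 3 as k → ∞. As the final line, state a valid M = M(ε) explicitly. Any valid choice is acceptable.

M = 8/ε

Suppose ε > 0. For k ≥ 1, |(6k - 10)/(2k + 2) − 3| = |-32|/(2(2k + 2)) = 32/(2(2k + 2)).
Since 2k + 2 ≥ 2k for k ≥ 1, this is ≤ 32/(2·2k) = 8/k.
So |(6k - 10)/(2k + 2) − 3| < ε whenever k > 8/ε.
Take M = 8/ε. If k > M then |(6k - 10)/(2k + 2) − 3| ≤ 8/k < ε.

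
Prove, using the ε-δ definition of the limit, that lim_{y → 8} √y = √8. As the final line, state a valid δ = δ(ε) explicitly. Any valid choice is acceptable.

δ = min(8, √8·ε)

Let ε > 0. We want δ > 0 such that 0 < |y − 8| < δ implies |√y − √8| < ε.
Rationalise: √y − √8 = (y − 8)/(√y + √8), so |√y − √8| = |y − 8|/(√y + √8).
Restrict δ ≤ 8 so that |y − 8| < 8 forces y > 0, and then √y + √8 > √8.
Hence |√y − √8| < |y − 8|/√8, which is < ε once |y − 8| < √8·ε.
Take δ = min(8, √8·ε). If 0 < |y − 8| < δ then y > 0 and |√y − √8| < |y − 8|/√8 < ε.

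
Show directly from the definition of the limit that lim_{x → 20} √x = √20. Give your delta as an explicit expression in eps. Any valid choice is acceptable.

delta = min(20, √20·eps)

Let eps > 0 be given. We want delta > 0 such that 0 < |x − 20| < delta implies |√x − √20| < eps.
Rationalise: √x − √20 = (x − 20)/(√x + √20), so |√x − √20| = |x − 20|/(√x + √20).
Restrict delta ≤ 20 so that |x − 20| < 20 forces x > 0, and then √x + √20 > √20.
Hence |√x − √20| < |x − 20|/√20, which is < eps once |x − 20| < √20·eps.
Take delta = min(20, √20·eps). If 0 < |x − 20| < delta then x > 0 and |√x − √20| < |x − 20|/√20 < eps.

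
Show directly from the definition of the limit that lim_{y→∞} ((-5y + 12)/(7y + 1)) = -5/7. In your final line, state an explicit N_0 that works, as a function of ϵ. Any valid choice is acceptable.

Let ϵ > 0. We seek N_0 > 0 such that y > N_0 implies |(-5y + 12)/(7y + 1) + 5/7| < ϵ.
(-5y + 12)/(7y + 1) + 5/7 = (7(-5y + 12) − (-5)(7y + 1)) / (7(7y + 1)) = 89/(7(7y + 1)).
For y > 0 we have 7y + 1 > 7y, so |(-5y + 12)/(7y + 1) + 5/7| = 89/(7(7y + 1)) < 89/(7·7y) = (89/49)/y.
Thus |(-5y + 12)/(7y + 1) + 5/7| < ϵ whenever y > (89/49)/ϵ.
Take N_0 = (89/49)/ϵ. If y > N_0 then |(-5y + 12)/(7y + 1) + 5/7| < (89/49)/y < ϵ.

N_0 = (89/49)/ϵ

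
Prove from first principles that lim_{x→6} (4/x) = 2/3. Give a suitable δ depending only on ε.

Let ε > 0. We seek δ > 0 such that 0 < |x − 6| < δ implies |4/x − (2/3)| < ε.
|4/x − (2/3)| = 4·|6 − x|/(6·|x|) = 4|x − 6|/(6|x|).
Restrict δ ≤ 3. Then |x − 6| < 3 gives |x| > 3, so 6|x| > 18.
Then |4/x − (2/3)| < 4|x − 6|/18, which is < ε when |x − 6| < (9/2)ε.
Take δ = min(3, (9/2)ε). Then 0 < |x − 6| < δ gives both |x − 6| < 3 and |x − 6| < (9/2)ε, so |4/x − (2/3)| < ε.

δ = min(3, (9/2)ε)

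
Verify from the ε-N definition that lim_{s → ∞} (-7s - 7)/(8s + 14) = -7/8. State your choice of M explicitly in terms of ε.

M = (21/32)/ε

Let ε > 0. We seek M > 0 such that s > M implies |(-7s - 7)/(8s + 14) + 7/8| < ε.
(-7s - 7)/(8s + 14) + 7/8 = (8(-7s - 7) − (-7)(8s + 14)) / (8(8s + 14)) = 42/(8(8s + 14)).
For s > 0 we have 8s + 14 > 8s, so |(-7s - 7)/(8s + 14) + 7/8| = 42/(8(8s + 14)) < 42/(8·8s) = (21/32)/s.
Thus |(-7s - 7)/(8s + 14) + 7/8| < ε whenever s > (21/32)/ε.
Take M = (21/32)/ε. If s > M then |(-7s - 7)/(8s + 14) + 7/8| < (21/32)/s < ε.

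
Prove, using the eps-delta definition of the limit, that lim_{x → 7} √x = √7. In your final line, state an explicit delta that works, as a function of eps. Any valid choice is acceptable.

delta = min(7, √7·eps)

Let eps > 0 be given. We want delta > 0 such that 0 < |x − 7| < delta implies |√x − √7| < eps.
Multiplying by the conjugate, |√x − √7| = |x − 7|/(√x + √7).
Restrict delta ≤ 7 so that |x − 7| < 7 forces x > 0, and then √x + √7 > √7.
Hence |√x − √7| < |x − 7|/√7, which is < eps once |x − 7| < √7·eps.
Take delta = min(7, √7·eps). If 0 < |x − 7| < delta then x > 0 and |√x − √7| < |x − 7|/√7 < eps.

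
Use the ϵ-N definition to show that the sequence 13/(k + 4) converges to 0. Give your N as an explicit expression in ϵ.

Fix ϵ > 0. For k ≥ 1, |13/(k + 4) − 0| = 13/(k + 4) ≤ 13/k.
We need 13/k < ϵ, i.e. k > 13/ϵ.
Take N = 13/ϵ. If k > N then |13/(k + 4)| ≤ 13/k < ϵ.

N = 13/ϵ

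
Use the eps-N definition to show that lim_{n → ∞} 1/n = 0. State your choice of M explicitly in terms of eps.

M = 1/eps

Suppose eps > 0. For n ≥ 1, |1/n − 0| = 1/(n) ≤ 1/n.
We need 1/n < eps, i.e. n > 1/eps.
Take M = 1/eps. If n > M then |1/n| ≤ 1/n < eps.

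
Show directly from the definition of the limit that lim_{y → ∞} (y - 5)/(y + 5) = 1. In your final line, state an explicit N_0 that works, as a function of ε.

N_0 = 10/ε

Let ε > 0. We seek N_0 > 0 such that y > N_0 implies |(y - 5)/(y + 5) − 1| < ε.
(y - 5)/(y + 5) − 1 = ((y - 5) − (y + 5)) / ((y + 5)) = -10/((y + 5)).
For y > 0 we have y + 5 > y, so |(y - 5)/(y + 5) − 1| = 10/((y + 5)) < 10/(y) = 10/y.
Thus |(y - 5)/(y + 5) − 1| < ε whenever y > 10/ε.
Take N_0 = 10/ε. If y > N_0 then |(y - 5)/(y + 5) − 1| < 10/y < ε.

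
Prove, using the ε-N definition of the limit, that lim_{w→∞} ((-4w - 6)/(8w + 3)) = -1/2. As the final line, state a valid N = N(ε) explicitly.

N = (9/16)/ε

Suppose ε > 0. We seek N > 0 such that w > N implies |(-4w - 6)/(8w + 3) + 1/2| < ε.
(-4w - 6)/(8w + 3) + 1/2 = (8(-4w - 6) − (-4)(8w + 3)) / (8(8w + 3)) = -36/(8(8w + 3)).
For w > 0 we have 8w + 3 > 8w, so |(-4w - 6)/(8w + 3) + 1/2| = 36/(8(8w + 3)) < 36/(8·8w) = (9/16)/w.
Thus |(-4w - 6)/(8w + 3) + 1/2| < ε whenever w > (9/16)/ε.
Take N = (9/16)/ε. If w > N then |(-4w - 6)/(8w + 3) + 1/2| < (9/16)/w < ε.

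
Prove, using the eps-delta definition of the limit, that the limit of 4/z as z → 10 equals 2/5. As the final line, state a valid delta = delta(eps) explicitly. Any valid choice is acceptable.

delta = min(5, (25/2)eps)

Fix eps > 0. We seek delta > 0 such that 0 < |z − 10| < delta implies |4/z − (2/5)| < eps.
|4/z − (2/5)| = 4·|10 − z|/(10·|z|) = 4|z − 10|/(10|z|).
Restrict delta ≤ 5. Then |z − 10| < 5 gives |z| > 5, so 10|z| > 50.
Then |4/z − (2/5)| < 4|z − 10|/50, which is < eps when |z − 10| < (25/2)eps.
Take delta = min(5, (25/2)eps). Then 0 < |z − 10| < delta gives both |z − 10| < 5 and |z − 10| < (25/2)eps, so |4/z − (2/5)| < eps.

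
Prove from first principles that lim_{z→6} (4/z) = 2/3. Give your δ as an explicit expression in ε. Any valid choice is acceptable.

δ = min(3, (9/2)ε)

Suppose ε > 0. We seek δ > 0 such that 0 < |z − 6| < δ implies |4/z − (2/3)| < ε.
|4/z − (2/3)| = 4·|6 − z|/(6·|z|) = 4|z − 6|/(6|z|).
Require δ ≤ 3 so that |z| > 6 − 3 = 3, hence 6|z| > 18.
Then |4/z − (2/3)| < 4|z − 6|/18, which is < ε when |z − 6| < (9/2)ε.
Take δ = min(3, (9/2)ε). Then 0 < |z − 6| < δ gives both |z − 6| < 3 and |z − 6| < (9/2)ε, so |4/z − (2/3)| < ε.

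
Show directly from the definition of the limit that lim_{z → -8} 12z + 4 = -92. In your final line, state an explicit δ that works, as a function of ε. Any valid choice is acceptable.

Let ε > 0 be given. We need δ > 0 so that 0 < |z + 8| < δ implies |(12z + 4) + 92| < ε.
|(12z + 4) + 92| = |12z + 96| = 12|z + 8|.
Thus it suffices that |z + 8| < ε/12.
Take δ = ε/12. If 0 < |z + 8| < δ then |(12z + 4) + 92| = 12|z + 8| < 12·(ε/12) = ε.

δ = ε/12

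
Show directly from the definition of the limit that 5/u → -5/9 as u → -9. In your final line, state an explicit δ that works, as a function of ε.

δ = min(9/2, (81/10)ε)

Fix ε > 0. We seek δ > 0 such that 0 < |u + 9| < δ implies |5/u + 5/9| < ε.
|5/u + 5/9| = 5·|-9 − u|/(9·|u|) = 5|u + 9|/(9|u|).
Restrict δ ≤ 9/2. Then |u + 9| < 9/2 gives |u| > 9/2, so 9|u| > 81/2.
Then |5/u + 5/9| < 5|u + 9|/(81/2), which is < ε when |u + 9| < (81/10)ε.
Take δ = min(9/2, (81/10)ε). Then 0 < |u + 9| < δ gives both |u + 9| < 9/2 and |u + 9| < (81/10)ε, so |5/u + 5/9| < ε.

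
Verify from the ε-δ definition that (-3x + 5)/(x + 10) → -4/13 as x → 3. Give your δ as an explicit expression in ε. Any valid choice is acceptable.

Fix ε > 0. We want δ > 0 with 0 < |x − 3| < δ ⇒ |(-3x + 5)/(x + 10) + 4/13| < ε.
Combining over a common denominator, (-3x + 5)/(x + 10) + 4/13 = [(-3x + 5)·13 − (-4)·(x + 10)] / [13·(x + 10)] = -35(x − 3) / (13(x + 10)).
So |(-3x + 5)/(x + 10) + 4/13| = 35|x − 3| / (13·|x + 10|).
Restrict δ ≤ 13/2. Then |x − 3| < 13/2 gives |x + 10| = |(x − 3) + 13| ≥ 13 − 13/2 = 13/2.
Hence |(-3x + 5)/(x + 10) + 4/13| < 35|x − 3|/(13·(13/2)) = (70/169)|x − 3|, which is < ε once |x − 3| < (169/70)ε.
Take δ = min(13/2, (169/70)ε). Then 0 < |x − 3| < δ forces both bounds, so |(-3x + 5)/(x + 10) + 4/13| < ε.

δ = min(13/2, (169/70)ε)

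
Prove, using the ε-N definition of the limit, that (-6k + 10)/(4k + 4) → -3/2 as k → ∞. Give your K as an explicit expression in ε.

K = 4/ε

Fix ε > 0. For k ≥ 1, |(-6k + 10)/(4k + 4) + 3/2| = |64|/(4(4k + 4)) = 64/(4(4k + 4)).
Since 4k + 4 ≥ 4k for k ≥ 1, this is ≤ 64/(4·4k) = 4/k.
So |(-6k + 10)/(4k + 4) + 3/2| < ε whenever k > 4/ε.
Take K = 4/ε. If k > K then |(-6k + 10)/(4k + 4) + 3/2| ≤ 4/k < ε.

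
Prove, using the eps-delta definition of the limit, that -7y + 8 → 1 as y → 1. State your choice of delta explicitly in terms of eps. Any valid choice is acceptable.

Let eps > 0. We need delta > 0 so that 0 < |y − 1| < delta implies |(-7y + 8) − 1| < eps.
|(-7y + 8) − 1| = |-7y + 7| = 7|y − 1|.
So 7|y − 1| < eps exactly when |y − 1| < eps/7.
Choosing delta = eps/7 gives |(-7y + 8) − 1| = 7|y − 1| < eps whenever |y − 1| < delta.

delta = eps/7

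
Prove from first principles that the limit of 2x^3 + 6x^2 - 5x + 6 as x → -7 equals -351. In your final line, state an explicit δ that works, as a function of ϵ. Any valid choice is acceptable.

Let ϵ > 0 be given. We want δ > 0 such that 0 < |x + 7| < δ implies |(2x^3 + 6x^2 - 5x + 6) + 351| < ϵ.
(2x^3 + 6x^2 - 5x + 6) + 351 = 2x^3 + 6x^2 - 5x + 357 = (x + 7)(2x^2 - 8x + 51).
So |(2x^3 + 6x^2 - 5x + 6) + 351| = |x + 7|·|2x^2 - 8x + 51|.
Require δ ≤ 1. Then |x + 7| < 1 gives |x| < 8, and by the triangle inequality |2x^2 - 8x + 51| ≤ 2·8^2 + 8·8 + 51 = 243.
Hence |(2x^3 + 6x^2 - 5x + 6) + 351| ≤ 243|x + 7| < ϵ provided |x + 7| < ϵ/243.
Take δ = min(1, ϵ/243). Then 0 < |x + 7| < δ gives both |x + 7| < 1 and |x + 7| < ϵ/243, so |(2x^3 + 6x^2 - 5x + 6) + 351| < ϵ.

δ = min(1, ϵ/243)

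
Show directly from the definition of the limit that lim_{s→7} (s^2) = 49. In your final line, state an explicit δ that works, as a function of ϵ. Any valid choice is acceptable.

δ = min(1, ϵ/15)

Suppose ϵ > 0. We seek δ > 0 with 0 < |s − 7| < δ ⇒ |s^2 − 49| < ϵ.
Factor: s^2 − 49 = (s − 7)(s + 7), so |s^2 − 49| = |s − 7|·|s + 7|.
Impose δ ≤ 1 so that |s| < 8; then |s + 7| ≤ 15.
Hence |s^2 − 49| ≤ 15|s − 7|, which is < ϵ once |s − 7| < ϵ/15.
Take δ = min(1, ϵ/15). If 0 < |s − 7| < δ then both bounds hold and |s^2 − 49| ≤ 15|s − 7| < 15·(ϵ/15) = ϵ.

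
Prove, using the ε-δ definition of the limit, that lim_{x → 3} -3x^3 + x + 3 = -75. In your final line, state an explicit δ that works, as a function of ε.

Suppose ε > 0. We want δ > 0 such that 0 < |x − 3| < δ implies |(-3x^3 + x + 3) + 75| < ε.
(-3x^3 + x + 3) + 75 = -3x^3 + x + 78 = (x − 3)(-3x^2 - 9x - 26).
So |(-3x^3 + x + 3) + 75| = |x − 3|·|-3x^2 - 9x - 26|.
Require δ ≤ 1. Then |x − 3| < 1 gives |x| < 4, and by the triangle inequality |-3x^2 - 9x - 26| ≤ 3·4^2 + 9·4 + 26 = 110.
Hence |(-3x^3 + x + 3) + 75| ≤ 110|x − 3| < ε provided |x − 3| < ε/110.
Take δ = min(1, ε/110). Then 0 < |x − 3| < δ gives both |x − 3| < 1 and |x − 3| < ε/110, so |(-3x^3 + x + 3) + 75| < ε.

δ = min(1, ε/110)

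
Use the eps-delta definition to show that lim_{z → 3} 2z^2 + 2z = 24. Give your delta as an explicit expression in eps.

delta = min(1, eps/16)

Suppose eps > 0. We want delta > 0 such that 0 < |z − 3| < delta implies |(2z^2 + 2z) − 24| < eps.
(2z^2 + 2z) − 24 = 2z^2 + 2z - 24 = (z − 3)(2z + 8).
So |(2z^2 + 2z) − 24| = |z − 3|·|2z + 8|.
Assume first that |z − 3| < 1, so |z| < 4. Then |2z + 8| ≤ 2·4 + 8 = 16.
Hence |(2z^2 + 2z) − 24| ≤ 16|z − 3| < eps provided |z − 3| < eps/16.
Take delta = min(1, eps/16). Then 0 < |z − 3| < delta gives both |z − 3| < 1 and |z − 3| < eps/16, so |(2z^2 + 2z) − 24| < eps.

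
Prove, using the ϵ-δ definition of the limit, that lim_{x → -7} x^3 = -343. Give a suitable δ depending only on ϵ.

δ = min(1, ϵ/169)

Let ϵ > 0. We seek δ > 0 with 0 < |x + 7| < δ ⇒ |x^3 + 343| < ϵ.
Factor: x^3 + 343 = (x + 7)(x^2 - 7x + 49), so |x^3 + 343| = |x + 7|·|x^2 - 7x + 49|.
Restrict δ ≤ 1. Then |x + 7| < 1 gives |x| < 8, so by the triangle inequality |x^2 - 7x + 49| ≤ 8^2 + 7·8 + 49 = 169.
Hence |x^3 + 343| ≤ 169|x + 7|, which is < ϵ once |x + 7| < ϵ/169.
Take δ = min(1, ϵ/169). If 0 < |x + 7| < δ then both bounds hold and |x^3 + 343| ≤ 169|x + 7| < 169·(ϵ/169) = ϵ.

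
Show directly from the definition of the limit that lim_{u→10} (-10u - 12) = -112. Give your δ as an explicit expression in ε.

Suppose ε > 0. We need δ > 0 so that 0 < |u − 10| < δ implies |(-10u - 12) + 112| < ε.
|(-10u - 12) + 112| = |-10u + 100| = 10|u − 10|.
Thus it suffices that |u − 10| < ε/10.
Choosing δ = ε/10 gives |(-10u - 12) + 112| = 10|u − 10| < ε whenever |u − 10| < δ.

δ = ε/10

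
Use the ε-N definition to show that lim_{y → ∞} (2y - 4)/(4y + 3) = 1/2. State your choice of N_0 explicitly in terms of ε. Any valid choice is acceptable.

N_0 = (11/8)/ε

Fix ε > 0. We seek N_0 > 0 such that y > N_0 implies |(2y - 4)/(4y + 3) − (1/2)| < ε.
(2y - 4)/(4y + 3) − (1/2) = (4(2y - 4) − 2(4y + 3)) / (4(4y + 3)) = -22/(4(4y + 3)).
For y > 0 we have 4y + 3 > 4y, so |(2y - 4)/(4y + 3) − (1/2)| = 22/(4(4y + 3)) < 22/(4·4y) = (11/8)/y.
Thus |(2y - 4)/(4y + 3) − (1/2)| < ε whenever y > (11/8)/ε.
Take N_0 = (11/8)/ε. If y > N_0 then |(2y - 4)/(4y + 3) − (1/2)| < (11/8)/y < ε.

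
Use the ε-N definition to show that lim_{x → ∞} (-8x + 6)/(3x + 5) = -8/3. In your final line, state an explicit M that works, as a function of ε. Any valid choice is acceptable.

M = (58/9)/ε

Let ε > 0. We seek M > 0 such that x > M implies |(-8x + 6)/(3x + 5) + 8/3| < ε.
(-8x + 6)/(3x + 5) + 8/3 = (3(-8x + 6) − (-8)(3x + 5)) / (3(3x + 5)) = 58/(3(3x + 5)).
For x > 0 we have 3x + 5 > 3x, so |(-8x + 6)/(3x + 5) + 8/3| = 58/(3(3x + 5)) < 58/(3·3x) = (58/9)/x.
Thus |(-8x + 6)/(3x + 5) + 8/3| < ε whenever x > (58/9)/ε.
Take M = (58/9)/ε. If x > M then |(-8x + 6)/(3x + 5) + 8/3| < (58/9)/x < ε.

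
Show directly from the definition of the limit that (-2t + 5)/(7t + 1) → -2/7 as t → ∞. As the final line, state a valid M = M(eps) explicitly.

M = (37/49)/eps

Suppose eps > 0. We seek M > 0 such that t > M implies |(-2t + 5)/(7t + 1) + 2/7| < eps.
(-2t + 5)/(7t + 1) + 2/7 = (7(-2t + 5) − (-2)(7t + 1)) / (7(7t + 1)) = 37/(7(7t + 1)).
For t > 0 we have 7t + 1 > 7t, so |(-2t + 5)/(7t + 1) + 2/7| = 37/(7(7t + 1)) < 37/(7·7t) = (37/49)/t.
Thus |(-2t + 5)/(7t + 1) + 2/7| < eps whenever t > (37/49)/eps.
Take M = (37/49)/eps. If t > M then |(-2t + 5)/(7t + 1) + 2/7| < (37/49)/t < eps.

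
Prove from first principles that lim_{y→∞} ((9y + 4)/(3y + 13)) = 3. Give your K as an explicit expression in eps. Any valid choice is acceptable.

K = (35/3)/eps

Let eps > 0. We seek K > 0 such that y > K implies |(9y + 4)/(3y + 13) − 3| < eps.
(9y + 4)/(3y + 13) − 3 = (3(9y + 4) − 9(3y + 13)) / (3(3y + 13)) = -105/(3(3y + 13)).
For y > 0 we have 3y + 13 > 3y, so |(9y + 4)/(3y + 13) − 3| = 105/(3(3y + 13)) < 105/(3·3y) = (35/3)/y.
Thus |(9y + 4)/(3y + 13) − 3| < eps whenever y > (35/3)/eps.
Take K = (35/3)/eps. If y > K then |(9y + 4)/(3y + 13) − 3| < (35/3)/y < eps.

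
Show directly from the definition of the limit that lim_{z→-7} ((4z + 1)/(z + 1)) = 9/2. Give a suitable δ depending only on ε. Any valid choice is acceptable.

Suppose ε > 0. We want δ > 0 with 0 < |z + 7| < δ ⇒ |(4z + 1)/(z + 1) − (9/2)| < ε.
Combining over a common denominator, (4z + 1)/(z + 1) − (9/2) = [(4z + 1)·(-6) − (-27)·(z + 1)] / [(-6)·(z + 1)] = 3(z + 7) / ((-6)(z + 1)).
So |(4z + 1)/(z + 1) − (9/2)| = 3|z + 7| / (6·|z + 1|).
Require δ ≤ 3, so |z + 1| ≥ |-6| − |z + 7| > 6 − 3 = 3.
Hence |(4z + 1)/(z + 1) − (9/2)| < 3|z + 7|/(6·3) = (1/6)|z + 7|, which is < ε once |z + 7| < 6ε.
Take δ = min(3, 6ε). Then 0 < |z + 7| < δ forces both bounds, so |(4z + 1)/(z + 1) − (9/2)| < ε.

δ = min(3, 6ε)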